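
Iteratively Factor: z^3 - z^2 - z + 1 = (z - 1)*(z^2 - 1) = (z - 1)^2*(z + 1)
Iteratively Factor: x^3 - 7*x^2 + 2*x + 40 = (x - 5)*(x^2 - 2*x - 8) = (x - 5)*(x + 2)*(x - 4)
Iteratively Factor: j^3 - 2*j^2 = (j)*(j^2 - 2*j) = j^2*(j - 2)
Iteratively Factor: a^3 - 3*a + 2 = (a + 2)*(a^2 - 2*a + 1) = (a - 1)*(a + 2)*(a - 1)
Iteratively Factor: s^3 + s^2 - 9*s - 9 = (s + 3)*(s^2 - 2*s - 3) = (s + 1)*(s + 3)*(s - 3)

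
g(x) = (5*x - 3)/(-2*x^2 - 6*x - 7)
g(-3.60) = 1.86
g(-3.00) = 2.57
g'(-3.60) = 0.93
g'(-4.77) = 0.41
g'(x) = (4*x + 6)*(5*x - 3)/(-2*x^2 - 6*x - 7)^2 + 5/(-2*x^2 - 6*x - 7)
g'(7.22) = 0.02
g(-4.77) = 1.12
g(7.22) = -0.21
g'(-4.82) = 0.39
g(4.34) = -0.26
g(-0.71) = 1.75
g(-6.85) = 0.62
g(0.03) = 0.40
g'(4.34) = 0.02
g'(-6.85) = 0.14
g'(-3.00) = 1.49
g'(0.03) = -1.03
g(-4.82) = 1.10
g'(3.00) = 0.00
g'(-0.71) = -2.81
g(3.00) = -0.28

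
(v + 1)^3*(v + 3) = v^4 + 6*v^3 + 12*v^2 + 10*v + 3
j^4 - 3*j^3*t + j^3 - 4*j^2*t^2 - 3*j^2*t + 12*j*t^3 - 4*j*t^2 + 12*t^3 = (j + 1)*(j - 3*t)*(j - 2*t)*(j + 2*t)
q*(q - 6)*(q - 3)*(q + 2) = q^4 - 7*q^3 + 36*q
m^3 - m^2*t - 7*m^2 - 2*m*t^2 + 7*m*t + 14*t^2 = (m - 7)*(m - 2*t)*(m + t)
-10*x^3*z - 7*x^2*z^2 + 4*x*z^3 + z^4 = z*(-2*x + z)*(x + z)*(5*x + z)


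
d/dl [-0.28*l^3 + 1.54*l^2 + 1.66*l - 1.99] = -0.84*l^2 + 3.08*l + 1.66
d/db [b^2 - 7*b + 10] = 2*b - 7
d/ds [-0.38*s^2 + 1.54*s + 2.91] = 1.54 - 0.76*s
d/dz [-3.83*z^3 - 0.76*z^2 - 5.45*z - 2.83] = -11.49*z^2 - 1.52*z - 5.45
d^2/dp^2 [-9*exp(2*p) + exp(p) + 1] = (1 - 36*exp(p))*exp(p)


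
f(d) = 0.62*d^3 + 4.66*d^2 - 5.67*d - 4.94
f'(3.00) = 39.03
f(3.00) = 36.73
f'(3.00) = 39.03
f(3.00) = 36.73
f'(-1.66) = -16.02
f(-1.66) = 14.48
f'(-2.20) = -17.17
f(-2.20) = 23.49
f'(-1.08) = -13.57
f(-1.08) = 5.84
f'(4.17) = 65.54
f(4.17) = 97.41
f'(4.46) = 72.90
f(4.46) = 117.47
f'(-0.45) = -9.49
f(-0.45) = -1.50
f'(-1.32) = -14.73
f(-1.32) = 9.24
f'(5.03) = 88.27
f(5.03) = 163.35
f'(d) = 1.86*d^2 + 9.32*d - 5.67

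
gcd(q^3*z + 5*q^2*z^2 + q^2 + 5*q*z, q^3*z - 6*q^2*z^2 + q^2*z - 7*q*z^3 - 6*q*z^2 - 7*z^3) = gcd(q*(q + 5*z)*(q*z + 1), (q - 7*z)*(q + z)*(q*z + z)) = 1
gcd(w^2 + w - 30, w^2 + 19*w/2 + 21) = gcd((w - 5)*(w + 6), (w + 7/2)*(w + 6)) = w + 6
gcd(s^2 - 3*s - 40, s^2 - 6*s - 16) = s - 8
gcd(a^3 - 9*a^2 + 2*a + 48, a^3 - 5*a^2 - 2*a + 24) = a^2 - a - 6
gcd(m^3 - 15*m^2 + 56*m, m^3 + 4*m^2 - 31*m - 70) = 1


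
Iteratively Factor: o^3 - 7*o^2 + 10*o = (o)*(o^2 - 7*o + 10) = o*(o - 5)*(o - 2)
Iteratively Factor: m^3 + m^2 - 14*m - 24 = (m + 2)*(m^2 - m - 12) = (m + 2)*(m + 3)*(m - 4)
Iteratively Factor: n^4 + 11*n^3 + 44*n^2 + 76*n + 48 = (n + 4)*(n^3 + 7*n^2 + 16*n + 12) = (n + 2)*(n + 4)*(n^2 + 5*n + 6) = (n + 2)^2*(n + 4)*(n + 3)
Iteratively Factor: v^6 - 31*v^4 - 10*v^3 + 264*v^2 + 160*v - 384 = (v - 1)*(v^5 + v^4 - 30*v^3 - 40*v^2 + 224*v + 384) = (v - 1)*(v + 3)*(v^4 - 2*v^3 - 24*v^2 + 32*v + 128) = (v - 4)*(v - 1)*(v + 3)*(v^3 + 2*v^2 - 16*v - 32) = (v - 4)*(v - 1)*(v + 2)*(v + 3)*(v^2 - 16) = (v - 4)^2*(v - 1)*(v + 2)*(v + 3)*(v + 4)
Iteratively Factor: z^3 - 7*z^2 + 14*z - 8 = (z - 2)*(z^2 - 5*z + 4) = (z - 2)*(z - 1)*(z - 4)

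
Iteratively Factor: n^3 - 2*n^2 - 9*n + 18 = (n - 2)*(n^2 - 9) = (n - 3)*(n - 2)*(n + 3)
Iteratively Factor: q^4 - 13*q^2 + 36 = (q - 3)*(q^3 + 3*q^2 - 4*q - 12) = (q - 3)*(q - 2)*(q^2 + 5*q + 6) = (q - 3)*(q - 2)*(q + 2)*(q + 3)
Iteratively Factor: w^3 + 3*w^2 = (w)*(w^2 + 3*w) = w*(w + 3)*(w)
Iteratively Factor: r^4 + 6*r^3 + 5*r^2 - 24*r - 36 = (r - 2)*(r^3 + 8*r^2 + 21*r + 18) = (r - 2)*(r + 3)*(r^2 + 5*r + 6) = (r - 2)*(r + 2)*(r + 3)*(r + 3)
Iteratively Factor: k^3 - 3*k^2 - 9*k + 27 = (k - 3)*(k^2 - 9) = (k - 3)^2*(k + 3)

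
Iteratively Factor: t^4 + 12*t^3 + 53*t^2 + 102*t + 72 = (t + 4)*(t^3 + 8*t^2 + 21*t + 18) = (t + 3)*(t + 4)*(t^2 + 5*t + 6) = (t + 2)*(t + 3)*(t + 4)*(t + 3)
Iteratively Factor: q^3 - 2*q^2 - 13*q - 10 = (q + 1)*(q^2 - 3*q - 10) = (q - 5)*(q + 1)*(q + 2)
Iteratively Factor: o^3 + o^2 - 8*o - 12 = (o - 3)*(o^2 + 4*o + 4) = (o - 3)*(o + 2)*(o + 2)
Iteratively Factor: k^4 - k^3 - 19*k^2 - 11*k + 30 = (k + 3)*(k^3 - 4*k^2 - 7*k + 10) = (k + 2)*(k + 3)*(k^2 - 6*k + 5) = (k - 1)*(k + 2)*(k + 3)*(k - 5)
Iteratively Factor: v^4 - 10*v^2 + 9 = (v + 1)*(v^3 - v^2 - 9*v + 9) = (v - 1)*(v + 1)*(v^2 - 9) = (v - 3)*(v - 1)*(v + 1)*(v + 3)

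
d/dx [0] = 0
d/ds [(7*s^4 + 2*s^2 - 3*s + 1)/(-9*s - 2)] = (-189*s^4 - 56*s^3 - 18*s^2 - 8*s + 15)/(81*s^2 + 36*s + 4)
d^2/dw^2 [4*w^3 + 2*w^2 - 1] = 24*w + 4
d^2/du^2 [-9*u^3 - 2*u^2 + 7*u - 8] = -54*u - 4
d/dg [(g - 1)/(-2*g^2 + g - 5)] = (-2*g^2 + g + (g - 1)*(4*g - 1) - 5)/(2*g^2 - g + 5)^2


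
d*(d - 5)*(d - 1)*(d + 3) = d^4 - 3*d^3 - 13*d^2 + 15*d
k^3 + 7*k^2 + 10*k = k*(k + 2)*(k + 5)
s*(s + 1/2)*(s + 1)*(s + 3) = s^4 + 9*s^3/2 + 5*s^2 + 3*s/2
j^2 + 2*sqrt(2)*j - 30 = (j - 3*sqrt(2))*(j + 5*sqrt(2))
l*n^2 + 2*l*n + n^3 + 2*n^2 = n*(l + n)*(n + 2)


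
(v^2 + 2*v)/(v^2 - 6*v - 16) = v/(v - 8)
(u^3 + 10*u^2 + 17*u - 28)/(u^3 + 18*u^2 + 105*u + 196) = (u - 1)/(u + 7)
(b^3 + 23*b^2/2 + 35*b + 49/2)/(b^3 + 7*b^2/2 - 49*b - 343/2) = (b + 1)/(b - 7)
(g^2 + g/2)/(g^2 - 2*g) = (g + 1/2)/(g - 2)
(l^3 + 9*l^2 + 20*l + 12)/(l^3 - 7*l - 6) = (l + 6)/(l - 3)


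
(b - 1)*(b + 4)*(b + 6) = b^3 + 9*b^2 + 14*b - 24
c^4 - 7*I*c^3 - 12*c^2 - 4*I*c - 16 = (c - 4*I)*(c - 2*I)^2*(c + I)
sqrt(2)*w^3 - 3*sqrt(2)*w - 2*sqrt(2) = (w - 2)*(w + 1)*(sqrt(2)*w + sqrt(2))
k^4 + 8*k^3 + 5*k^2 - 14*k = k*(k - 1)*(k + 2)*(k + 7)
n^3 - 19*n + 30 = (n - 3)*(n - 2)*(n + 5)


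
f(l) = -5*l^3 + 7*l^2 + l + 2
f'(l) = -15*l^2 + 14*l + 1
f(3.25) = -92.45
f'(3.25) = -111.94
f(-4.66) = 655.32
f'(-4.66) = -389.97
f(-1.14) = 17.36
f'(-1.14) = -34.45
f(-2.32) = 99.79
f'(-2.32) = -112.22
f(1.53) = 2.01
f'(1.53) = -12.69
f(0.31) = 2.83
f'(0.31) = 3.90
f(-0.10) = 1.98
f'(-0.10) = -0.55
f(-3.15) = 224.59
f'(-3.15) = -191.94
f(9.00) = -3067.00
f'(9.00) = -1088.00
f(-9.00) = 4205.00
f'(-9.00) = -1340.00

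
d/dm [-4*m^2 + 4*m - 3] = 4 - 8*m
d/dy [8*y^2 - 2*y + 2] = 16*y - 2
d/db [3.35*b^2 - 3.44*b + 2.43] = 6.7*b - 3.44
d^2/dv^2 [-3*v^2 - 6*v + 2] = -6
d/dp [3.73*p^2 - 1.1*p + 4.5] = 7.46*p - 1.1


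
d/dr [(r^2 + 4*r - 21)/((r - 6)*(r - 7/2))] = 6*(-9*r^2 + 56*r - 77)/(4*r^4 - 76*r^3 + 529*r^2 - 1596*r + 1764)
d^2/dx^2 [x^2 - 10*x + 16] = 2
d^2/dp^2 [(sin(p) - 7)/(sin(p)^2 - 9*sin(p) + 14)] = (-2*sin(p) + cos(p)^2 + 1)/(sin(p) - 2)^3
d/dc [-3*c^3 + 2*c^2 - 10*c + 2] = -9*c^2 + 4*c - 10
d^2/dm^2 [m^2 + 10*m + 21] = 2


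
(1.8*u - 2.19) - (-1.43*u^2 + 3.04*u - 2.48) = 1.43*u^2 - 1.24*u + 0.29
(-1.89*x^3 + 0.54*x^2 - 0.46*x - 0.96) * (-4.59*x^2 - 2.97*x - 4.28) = 8.6751*x^5 + 3.1347*x^4 + 8.5968*x^3 + 3.4614*x^2 + 4.82*x + 4.1088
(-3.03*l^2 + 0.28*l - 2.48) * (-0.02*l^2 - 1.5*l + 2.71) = 0.0606*l^4 + 4.5394*l^3 - 8.5817*l^2 + 4.4788*l - 6.7208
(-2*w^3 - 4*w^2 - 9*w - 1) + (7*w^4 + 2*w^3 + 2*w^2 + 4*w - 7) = 7*w^4 - 2*w^2 - 5*w - 8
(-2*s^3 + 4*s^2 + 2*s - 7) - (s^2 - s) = -2*s^3 + 3*s^2 + 3*s - 7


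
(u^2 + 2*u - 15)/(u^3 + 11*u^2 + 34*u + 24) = (u^2 + 2*u - 15)/(u^3 + 11*u^2 + 34*u + 24)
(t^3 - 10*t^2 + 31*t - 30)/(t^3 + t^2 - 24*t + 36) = (t - 5)/(t + 6)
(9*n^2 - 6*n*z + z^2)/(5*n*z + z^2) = (9*n^2 - 6*n*z + z^2)/(z*(5*n + z))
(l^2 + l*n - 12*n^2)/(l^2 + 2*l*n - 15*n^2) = (l + 4*n)/(l + 5*n)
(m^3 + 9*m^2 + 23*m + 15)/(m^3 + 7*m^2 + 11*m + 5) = (m + 3)/(m + 1)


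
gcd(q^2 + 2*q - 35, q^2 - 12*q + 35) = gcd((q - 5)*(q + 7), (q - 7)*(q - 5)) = q - 5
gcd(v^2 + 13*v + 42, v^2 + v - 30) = v + 6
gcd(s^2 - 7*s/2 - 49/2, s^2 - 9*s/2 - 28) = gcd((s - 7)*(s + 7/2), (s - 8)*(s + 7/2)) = s + 7/2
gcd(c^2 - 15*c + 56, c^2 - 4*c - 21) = c - 7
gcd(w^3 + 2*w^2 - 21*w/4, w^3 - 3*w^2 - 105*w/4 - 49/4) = w + 7/2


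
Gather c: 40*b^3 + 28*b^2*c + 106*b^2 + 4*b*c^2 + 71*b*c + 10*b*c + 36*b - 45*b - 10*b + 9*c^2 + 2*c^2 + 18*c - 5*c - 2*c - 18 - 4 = 40*b^3 + 106*b^2 - 19*b + c^2*(4*b + 11) + c*(28*b^2 + 81*b + 11) - 22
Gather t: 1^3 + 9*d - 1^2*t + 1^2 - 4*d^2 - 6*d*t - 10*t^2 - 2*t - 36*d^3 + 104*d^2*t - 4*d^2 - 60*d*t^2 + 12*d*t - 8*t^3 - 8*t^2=-36*d^3 - 8*d^2 + 9*d - 8*t^3 + t^2*(-60*d - 18) + t*(104*d^2 + 6*d - 3) + 2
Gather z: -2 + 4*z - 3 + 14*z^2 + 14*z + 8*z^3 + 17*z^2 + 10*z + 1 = 8*z^3 + 31*z^2 + 28*z - 4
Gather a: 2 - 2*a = 2 - 2*a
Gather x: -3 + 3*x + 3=3*x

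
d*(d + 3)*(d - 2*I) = d^3 + 3*d^2 - 2*I*d^2 - 6*I*d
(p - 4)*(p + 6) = p^2 + 2*p - 24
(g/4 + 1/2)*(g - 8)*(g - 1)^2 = g^4/4 - 2*g^3 - 3*g^2/4 + 13*g/2 - 4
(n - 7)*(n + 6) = n^2 - n - 42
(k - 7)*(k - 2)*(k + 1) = k^3 - 8*k^2 + 5*k + 14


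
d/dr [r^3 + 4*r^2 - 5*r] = 3*r^2 + 8*r - 5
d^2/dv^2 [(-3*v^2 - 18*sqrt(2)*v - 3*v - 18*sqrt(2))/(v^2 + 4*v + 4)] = 18*(-2*sqrt(2)*v + v + 2*sqrt(2))/(v^4 + 8*v^3 + 24*v^2 + 32*v + 16)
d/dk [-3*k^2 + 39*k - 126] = 39 - 6*k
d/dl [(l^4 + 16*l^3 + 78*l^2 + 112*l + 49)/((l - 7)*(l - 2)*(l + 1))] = (l^4 - 18*l^3 - 156*l^2 + 322*l + 1323)/(l^4 - 18*l^3 + 109*l^2 - 252*l + 196)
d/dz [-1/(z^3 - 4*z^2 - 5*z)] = (3*z^2 - 8*z - 5)/(z^2*(-z^2 + 4*z + 5)^2)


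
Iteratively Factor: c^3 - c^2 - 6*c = (c - 3)*(c^2 + 2*c) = c*(c - 3)*(c + 2)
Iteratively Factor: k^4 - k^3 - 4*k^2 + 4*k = (k + 2)*(k^3 - 3*k^2 + 2*k) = k*(k + 2)*(k^2 - 3*k + 2) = k*(k - 2)*(k + 2)*(k - 1)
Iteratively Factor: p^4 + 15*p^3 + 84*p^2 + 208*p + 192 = (p + 3)*(p^3 + 12*p^2 + 48*p + 64) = (p + 3)*(p + 4)*(p^2 + 8*p + 16) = (p + 3)*(p + 4)^2*(p + 4)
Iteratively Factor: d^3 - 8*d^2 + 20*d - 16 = (d - 2)*(d^2 - 6*d + 8) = (d - 4)*(d - 2)*(d - 2)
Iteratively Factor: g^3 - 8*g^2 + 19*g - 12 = (g - 3)*(g^2 - 5*g + 4) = (g - 3)*(g - 1)*(g - 4)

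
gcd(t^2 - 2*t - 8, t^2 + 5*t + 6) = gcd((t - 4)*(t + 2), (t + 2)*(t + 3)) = t + 2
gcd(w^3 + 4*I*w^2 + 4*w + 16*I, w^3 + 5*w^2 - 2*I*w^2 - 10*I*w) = w - 2*I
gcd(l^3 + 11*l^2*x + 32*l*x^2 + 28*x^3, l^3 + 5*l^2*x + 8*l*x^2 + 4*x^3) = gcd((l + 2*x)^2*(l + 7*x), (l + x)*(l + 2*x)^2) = l^2 + 4*l*x + 4*x^2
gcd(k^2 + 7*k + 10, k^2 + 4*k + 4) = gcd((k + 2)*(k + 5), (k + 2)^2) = k + 2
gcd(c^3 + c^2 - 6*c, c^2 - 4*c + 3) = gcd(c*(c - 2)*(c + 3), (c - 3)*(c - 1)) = 1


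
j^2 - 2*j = j*(j - 2)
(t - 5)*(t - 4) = t^2 - 9*t + 20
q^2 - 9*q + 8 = (q - 8)*(q - 1)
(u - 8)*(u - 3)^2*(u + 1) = u^4 - 13*u^3 + 43*u^2 - 15*u - 72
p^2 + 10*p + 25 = (p + 5)^2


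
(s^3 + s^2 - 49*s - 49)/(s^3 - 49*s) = (s + 1)/s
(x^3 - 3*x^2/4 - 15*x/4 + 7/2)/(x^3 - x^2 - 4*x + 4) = (x - 7/4)/(x - 2)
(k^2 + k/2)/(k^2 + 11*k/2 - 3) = k*(2*k + 1)/(2*k^2 + 11*k - 6)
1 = 1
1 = 1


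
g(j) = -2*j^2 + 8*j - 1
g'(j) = 8 - 4*j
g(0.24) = 0.80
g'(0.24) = 7.04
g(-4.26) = -71.38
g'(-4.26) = 25.04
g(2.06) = 6.99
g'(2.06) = -0.24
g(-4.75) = -84.12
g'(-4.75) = 27.00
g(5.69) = -20.23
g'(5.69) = -14.76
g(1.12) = 5.45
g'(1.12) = 3.52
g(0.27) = 1.01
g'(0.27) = 6.92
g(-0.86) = -9.36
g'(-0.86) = 11.44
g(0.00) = -1.00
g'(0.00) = 8.00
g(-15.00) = -571.00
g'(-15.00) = 68.00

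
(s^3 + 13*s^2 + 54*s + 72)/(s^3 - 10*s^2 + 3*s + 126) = (s^2 + 10*s + 24)/(s^2 - 13*s + 42)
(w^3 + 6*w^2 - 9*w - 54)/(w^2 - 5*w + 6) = (w^2 + 9*w + 18)/(w - 2)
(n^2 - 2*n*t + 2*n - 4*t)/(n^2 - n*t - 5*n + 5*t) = (n^2 - 2*n*t + 2*n - 4*t)/(n^2 - n*t - 5*n + 5*t)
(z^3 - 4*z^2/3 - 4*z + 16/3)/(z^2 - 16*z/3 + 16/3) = (z^2 - 4)/(z - 4)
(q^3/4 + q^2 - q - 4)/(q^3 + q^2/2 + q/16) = 4*(q^3 + 4*q^2 - 4*q - 16)/(q*(16*q^2 + 8*q + 1))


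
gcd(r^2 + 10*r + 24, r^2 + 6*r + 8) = r + 4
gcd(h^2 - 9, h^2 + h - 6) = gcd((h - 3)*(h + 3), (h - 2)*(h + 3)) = h + 3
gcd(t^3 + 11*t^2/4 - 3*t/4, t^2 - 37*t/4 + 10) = 1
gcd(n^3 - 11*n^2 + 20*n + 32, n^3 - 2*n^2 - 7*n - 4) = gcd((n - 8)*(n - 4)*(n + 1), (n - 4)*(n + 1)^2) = n^2 - 3*n - 4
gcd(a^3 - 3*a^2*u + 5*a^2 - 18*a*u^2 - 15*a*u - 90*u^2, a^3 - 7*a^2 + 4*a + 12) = 1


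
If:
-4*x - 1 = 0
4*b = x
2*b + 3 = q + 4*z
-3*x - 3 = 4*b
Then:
No Solution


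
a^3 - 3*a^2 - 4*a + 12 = (a - 3)*(a - 2)*(a + 2)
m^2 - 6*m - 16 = (m - 8)*(m + 2)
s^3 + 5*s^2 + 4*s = s*(s + 1)*(s + 4)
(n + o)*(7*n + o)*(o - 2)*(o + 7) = 7*n^2*o^2 + 35*n^2*o - 98*n^2 + 8*n*o^3 + 40*n*o^2 - 112*n*o + o^4 + 5*o^3 - 14*o^2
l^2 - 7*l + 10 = (l - 5)*(l - 2)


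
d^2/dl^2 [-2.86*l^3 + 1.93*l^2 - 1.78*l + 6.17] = 3.86 - 17.16*l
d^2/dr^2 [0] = 0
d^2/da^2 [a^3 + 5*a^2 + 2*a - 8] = 6*a + 10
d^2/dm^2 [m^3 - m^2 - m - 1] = 6*m - 2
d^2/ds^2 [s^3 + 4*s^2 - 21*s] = 6*s + 8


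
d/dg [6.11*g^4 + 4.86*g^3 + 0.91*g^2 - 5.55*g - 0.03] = 24.44*g^3 + 14.58*g^2 + 1.82*g - 5.55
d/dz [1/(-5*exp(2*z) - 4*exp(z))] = 2*(5*exp(z) + 2)*exp(-z)/(5*exp(z) + 4)^2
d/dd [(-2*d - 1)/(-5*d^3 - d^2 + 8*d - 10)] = (10*d^3 + 2*d^2 - 16*d - (2*d + 1)*(15*d^2 + 2*d - 8) + 20)/(5*d^3 + d^2 - 8*d + 10)^2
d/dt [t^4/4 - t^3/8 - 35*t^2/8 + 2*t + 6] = t^3 - 3*t^2/8 - 35*t/4 + 2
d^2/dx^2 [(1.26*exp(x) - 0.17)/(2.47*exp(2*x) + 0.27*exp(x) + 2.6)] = (7.687134*exp(4*x) - 4.988906*exp(3*x) - 48.890439*exp(2*x) + 3.470047*exp(x) + 8.63694)*exp(x)/(15.069223*exp(6*x) + 4.941729*exp(5*x) + 48.127209*exp(4*x) + 10.423323*exp(3*x) + 50.66022*exp(2*x) + 5.4756*exp(x) + 17.576)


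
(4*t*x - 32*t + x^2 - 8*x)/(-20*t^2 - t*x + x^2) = (x - 8)/(-5*t + x)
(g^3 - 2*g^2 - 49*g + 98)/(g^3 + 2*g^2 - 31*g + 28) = (g^2 - 9*g + 14)/(g^2 - 5*g + 4)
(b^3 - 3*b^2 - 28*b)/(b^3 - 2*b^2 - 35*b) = (b + 4)/(b + 5)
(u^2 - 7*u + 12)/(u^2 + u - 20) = (u - 3)/(u + 5)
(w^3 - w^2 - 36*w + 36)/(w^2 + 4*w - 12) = (w^2 - 7*w + 6)/(w - 2)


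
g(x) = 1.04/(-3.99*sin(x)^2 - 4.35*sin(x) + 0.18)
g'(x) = 1.04*(7.98*sin(x)*cos(x) + 4.35*cos(x))/(-3.99*sin(x)^2 - 4.35*sin(x) + 0.18)^2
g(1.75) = -0.13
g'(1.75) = -0.04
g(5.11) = 1.30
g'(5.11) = -1.90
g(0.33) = -0.63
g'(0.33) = 2.51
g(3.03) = -2.94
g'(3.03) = -43.23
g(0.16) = -1.69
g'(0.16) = 15.29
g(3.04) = -3.44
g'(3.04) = -58.45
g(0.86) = -0.19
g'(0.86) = 0.24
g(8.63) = -0.21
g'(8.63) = -0.30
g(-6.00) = -0.77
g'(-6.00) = 3.62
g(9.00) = -0.45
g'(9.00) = -1.38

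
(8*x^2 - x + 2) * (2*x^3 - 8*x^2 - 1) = 16*x^5 - 66*x^4 + 12*x^3 - 24*x^2 + x - 2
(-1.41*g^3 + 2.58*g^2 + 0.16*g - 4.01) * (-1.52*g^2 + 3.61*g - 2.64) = 2.1432*g^5 - 9.0117*g^4 + 12.793*g^3 - 0.1384*g^2 - 14.8985*g + 10.5864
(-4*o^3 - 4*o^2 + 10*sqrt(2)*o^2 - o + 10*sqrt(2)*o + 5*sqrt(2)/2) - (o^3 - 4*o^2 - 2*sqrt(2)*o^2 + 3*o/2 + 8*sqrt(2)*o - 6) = -5*o^3 + 12*sqrt(2)*o^2 - 5*o/2 + 2*sqrt(2)*o + 5*sqrt(2)/2 + 6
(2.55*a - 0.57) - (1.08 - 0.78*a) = 3.33*a - 1.65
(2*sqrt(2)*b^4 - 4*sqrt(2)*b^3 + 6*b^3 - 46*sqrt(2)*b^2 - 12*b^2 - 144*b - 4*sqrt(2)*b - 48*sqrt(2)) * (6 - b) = -2*sqrt(2)*b^5 - 6*b^4 + 16*sqrt(2)*b^4 + 22*sqrt(2)*b^3 + 48*b^3 - 272*sqrt(2)*b^2 + 72*b^2 - 864*b + 24*sqrt(2)*b - 288*sqrt(2)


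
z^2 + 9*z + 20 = (z + 4)*(z + 5)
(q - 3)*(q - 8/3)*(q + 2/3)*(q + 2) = q^4 - 3*q^3 - 52*q^2/9 + 124*q/9 + 32/3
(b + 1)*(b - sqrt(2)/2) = b^2 - sqrt(2)*b/2 + b - sqrt(2)/2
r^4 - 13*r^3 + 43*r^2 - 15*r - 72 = (r - 8)*(r - 3)^2*(r + 1)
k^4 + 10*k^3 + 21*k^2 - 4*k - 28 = (k - 1)*(k + 2)^2*(k + 7)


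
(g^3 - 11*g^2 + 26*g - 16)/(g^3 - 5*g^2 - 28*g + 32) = (g - 2)/(g + 4)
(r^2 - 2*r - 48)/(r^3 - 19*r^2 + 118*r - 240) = (r + 6)/(r^2 - 11*r + 30)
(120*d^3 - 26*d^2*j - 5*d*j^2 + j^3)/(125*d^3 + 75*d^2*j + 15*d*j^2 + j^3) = (24*d^2 - 10*d*j + j^2)/(25*d^2 + 10*d*j + j^2)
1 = 1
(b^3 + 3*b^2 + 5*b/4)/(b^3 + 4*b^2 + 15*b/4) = (2*b + 1)/(2*b + 3)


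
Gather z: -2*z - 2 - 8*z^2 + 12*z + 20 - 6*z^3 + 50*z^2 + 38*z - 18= -6*z^3 + 42*z^2 + 48*z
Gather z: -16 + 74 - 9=49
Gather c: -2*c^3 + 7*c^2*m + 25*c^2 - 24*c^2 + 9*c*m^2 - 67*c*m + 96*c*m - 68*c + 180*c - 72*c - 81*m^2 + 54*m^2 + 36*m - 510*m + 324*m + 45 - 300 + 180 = -2*c^3 + c^2*(7*m + 1) + c*(9*m^2 + 29*m + 40) - 27*m^2 - 150*m - 75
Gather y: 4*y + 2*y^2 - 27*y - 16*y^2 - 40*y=-14*y^2 - 63*y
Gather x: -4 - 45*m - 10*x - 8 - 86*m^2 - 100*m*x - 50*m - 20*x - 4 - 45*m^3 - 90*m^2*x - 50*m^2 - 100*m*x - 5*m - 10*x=-45*m^3 - 136*m^2 - 100*m + x*(-90*m^2 - 200*m - 40) - 16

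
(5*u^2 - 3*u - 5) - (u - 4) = 5*u^2 - 4*u - 1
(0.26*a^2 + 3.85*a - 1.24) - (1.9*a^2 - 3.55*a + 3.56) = -1.64*a^2 + 7.4*a - 4.8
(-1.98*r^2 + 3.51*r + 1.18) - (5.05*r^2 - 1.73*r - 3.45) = -7.03*r^2 + 5.24*r + 4.63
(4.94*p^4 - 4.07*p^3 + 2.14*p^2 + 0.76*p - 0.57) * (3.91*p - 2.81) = 19.3154*p^5 - 29.7951*p^4 + 19.8041*p^3 - 3.0418*p^2 - 4.3643*p + 1.6017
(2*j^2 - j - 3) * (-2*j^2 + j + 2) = -4*j^4 + 4*j^3 + 9*j^2 - 5*j - 6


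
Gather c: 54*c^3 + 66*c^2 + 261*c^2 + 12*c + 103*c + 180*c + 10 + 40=54*c^3 + 327*c^2 + 295*c + 50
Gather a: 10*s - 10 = 10*s - 10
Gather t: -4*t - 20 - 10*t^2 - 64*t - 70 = -10*t^2 - 68*t - 90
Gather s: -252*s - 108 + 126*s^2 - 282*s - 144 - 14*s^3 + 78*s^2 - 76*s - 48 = -14*s^3 + 204*s^2 - 610*s - 300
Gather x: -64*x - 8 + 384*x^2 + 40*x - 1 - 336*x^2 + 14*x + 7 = 48*x^2 - 10*x - 2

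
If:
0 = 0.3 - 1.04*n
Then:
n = 0.29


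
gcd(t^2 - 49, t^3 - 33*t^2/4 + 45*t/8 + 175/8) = t - 7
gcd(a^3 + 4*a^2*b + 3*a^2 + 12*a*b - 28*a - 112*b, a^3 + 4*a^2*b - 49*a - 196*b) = a^2 + 4*a*b + 7*a + 28*b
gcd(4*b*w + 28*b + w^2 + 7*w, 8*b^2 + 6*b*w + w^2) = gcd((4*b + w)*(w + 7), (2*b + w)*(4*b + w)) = 4*b + w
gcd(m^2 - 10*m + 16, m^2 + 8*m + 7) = 1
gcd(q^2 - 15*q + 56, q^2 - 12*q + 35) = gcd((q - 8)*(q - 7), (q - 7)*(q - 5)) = q - 7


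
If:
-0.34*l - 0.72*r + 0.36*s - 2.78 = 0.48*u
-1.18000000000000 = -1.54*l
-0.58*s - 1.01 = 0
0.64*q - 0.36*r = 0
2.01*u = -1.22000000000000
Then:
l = 0.77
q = -2.64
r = -4.69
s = -1.74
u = -0.61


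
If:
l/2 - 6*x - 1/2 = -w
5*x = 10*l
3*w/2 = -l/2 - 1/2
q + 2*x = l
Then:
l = -5/71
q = 15/71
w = -22/71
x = -10/71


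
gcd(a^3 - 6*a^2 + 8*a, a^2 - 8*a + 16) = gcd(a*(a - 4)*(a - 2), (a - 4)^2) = a - 4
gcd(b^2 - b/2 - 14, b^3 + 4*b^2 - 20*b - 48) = b - 4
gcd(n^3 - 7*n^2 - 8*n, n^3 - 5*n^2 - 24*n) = n^2 - 8*n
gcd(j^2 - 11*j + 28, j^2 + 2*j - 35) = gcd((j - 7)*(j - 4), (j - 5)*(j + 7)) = 1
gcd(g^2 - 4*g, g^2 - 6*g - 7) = 1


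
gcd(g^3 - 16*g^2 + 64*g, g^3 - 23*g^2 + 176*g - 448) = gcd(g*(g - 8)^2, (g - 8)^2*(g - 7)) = g^2 - 16*g + 64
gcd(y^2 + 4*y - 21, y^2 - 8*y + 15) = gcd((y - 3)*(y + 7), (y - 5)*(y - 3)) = y - 3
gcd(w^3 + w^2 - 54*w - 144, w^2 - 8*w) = w - 8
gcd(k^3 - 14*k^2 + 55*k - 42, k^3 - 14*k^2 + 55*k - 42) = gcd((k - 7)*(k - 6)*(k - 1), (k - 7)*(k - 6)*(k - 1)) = k^3 - 14*k^2 + 55*k - 42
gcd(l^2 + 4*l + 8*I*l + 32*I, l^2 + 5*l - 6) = 1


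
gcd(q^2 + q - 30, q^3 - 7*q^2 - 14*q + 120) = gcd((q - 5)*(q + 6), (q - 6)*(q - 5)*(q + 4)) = q - 5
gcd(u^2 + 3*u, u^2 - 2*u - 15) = u + 3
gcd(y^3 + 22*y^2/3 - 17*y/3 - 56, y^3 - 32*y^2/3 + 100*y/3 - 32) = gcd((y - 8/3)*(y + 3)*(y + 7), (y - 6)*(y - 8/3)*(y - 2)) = y - 8/3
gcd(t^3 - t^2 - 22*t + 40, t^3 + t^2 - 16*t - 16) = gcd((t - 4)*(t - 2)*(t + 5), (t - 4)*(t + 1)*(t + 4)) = t - 4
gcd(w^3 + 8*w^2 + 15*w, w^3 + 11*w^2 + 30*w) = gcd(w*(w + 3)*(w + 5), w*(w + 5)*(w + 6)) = w^2 + 5*w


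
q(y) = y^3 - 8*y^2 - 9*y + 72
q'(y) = 3*y^2 - 16*y - 9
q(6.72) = -46.28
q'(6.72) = 18.96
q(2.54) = 13.91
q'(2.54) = -30.29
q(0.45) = 66.42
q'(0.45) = -15.59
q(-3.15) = -10.29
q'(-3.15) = 71.17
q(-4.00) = -84.00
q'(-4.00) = 103.00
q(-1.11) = 70.77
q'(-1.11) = 12.46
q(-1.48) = 64.56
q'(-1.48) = 21.25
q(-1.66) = 60.32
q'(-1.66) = 25.83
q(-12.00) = -2700.00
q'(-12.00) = 615.00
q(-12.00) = -2700.00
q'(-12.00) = 615.00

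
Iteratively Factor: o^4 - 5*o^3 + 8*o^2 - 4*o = (o - 1)*(o^3 - 4*o^2 + 4*o) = (o - 2)*(o - 1)*(o^2 - 2*o) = o*(o - 2)*(o - 1)*(o - 2)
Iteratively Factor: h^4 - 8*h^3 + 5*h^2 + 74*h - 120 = (h - 4)*(h^3 - 4*h^2 - 11*h + 30) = (h - 4)*(h - 2)*(h^2 - 2*h - 15) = (h - 5)*(h - 4)*(h - 2)*(h + 3)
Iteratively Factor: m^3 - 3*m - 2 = (m - 2)*(m^2 + 2*m + 1) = (m - 2)*(m + 1)*(m + 1)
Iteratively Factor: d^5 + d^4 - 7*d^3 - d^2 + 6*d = (d + 1)*(d^4 - 7*d^2 + 6*d) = d*(d + 1)*(d^3 - 7*d + 6) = d*(d - 1)*(d + 1)*(d^2 + d - 6) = d*(d - 2)*(d - 1)*(d + 1)*(d + 3)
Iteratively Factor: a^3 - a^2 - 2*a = (a)*(a^2 - a - 2) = a*(a - 2)*(a + 1)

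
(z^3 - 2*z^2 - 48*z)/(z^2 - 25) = z*(z^2 - 2*z - 48)/(z^2 - 25)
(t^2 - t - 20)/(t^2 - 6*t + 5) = (t + 4)/(t - 1)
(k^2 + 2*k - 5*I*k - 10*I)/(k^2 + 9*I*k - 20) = (k^2 + k*(2 - 5*I) - 10*I)/(k^2 + 9*I*k - 20)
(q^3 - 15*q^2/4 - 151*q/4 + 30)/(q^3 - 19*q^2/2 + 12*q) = (4*q^2 + 17*q - 15)/(2*q*(2*q - 3))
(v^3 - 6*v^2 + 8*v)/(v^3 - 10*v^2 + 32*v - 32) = v/(v - 4)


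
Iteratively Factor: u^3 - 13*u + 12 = (u - 3)*(u^2 + 3*u - 4) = (u - 3)*(u - 1)*(u + 4)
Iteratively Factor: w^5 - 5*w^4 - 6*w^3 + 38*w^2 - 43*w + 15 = (w - 1)*(w^4 - 4*w^3 - 10*w^2 + 28*w - 15) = (w - 1)^2*(w^3 - 3*w^2 - 13*w + 15) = (w - 1)^2*(w + 3)*(w^2 - 6*w + 5) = (w - 5)*(w - 1)^2*(w + 3)*(w - 1)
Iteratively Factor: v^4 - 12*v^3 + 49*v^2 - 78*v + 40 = (v - 2)*(v^3 - 10*v^2 + 29*v - 20) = (v - 5)*(v - 2)*(v^2 - 5*v + 4) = (v - 5)*(v - 4)*(v - 2)*(v - 1)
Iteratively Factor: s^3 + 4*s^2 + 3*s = (s)*(s^2 + 4*s + 3) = s*(s + 3)*(s + 1)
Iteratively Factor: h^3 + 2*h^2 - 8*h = (h + 4)*(h^2 - 2*h) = (h - 2)*(h + 4)*(h)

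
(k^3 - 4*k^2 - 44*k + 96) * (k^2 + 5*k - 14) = k^5 + k^4 - 78*k^3 - 68*k^2 + 1096*k - 1344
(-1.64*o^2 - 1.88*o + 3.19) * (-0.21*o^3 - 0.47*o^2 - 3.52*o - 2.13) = 0.3444*o^5 + 1.1656*o^4 + 5.9865*o^3 + 8.6115*o^2 - 7.2244*o - 6.7947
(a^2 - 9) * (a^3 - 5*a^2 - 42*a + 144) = a^5 - 5*a^4 - 51*a^3 + 189*a^2 + 378*a - 1296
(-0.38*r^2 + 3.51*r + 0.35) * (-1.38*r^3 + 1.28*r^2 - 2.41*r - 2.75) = 0.5244*r^5 - 5.3302*r^4 + 4.9256*r^3 - 6.9661*r^2 - 10.496*r - 0.9625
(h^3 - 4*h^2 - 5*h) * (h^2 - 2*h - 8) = h^5 - 6*h^4 - 5*h^3 + 42*h^2 + 40*h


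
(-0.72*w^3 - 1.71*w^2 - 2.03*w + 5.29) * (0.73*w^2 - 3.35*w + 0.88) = -0.5256*w^5 + 1.1637*w^4 + 3.613*w^3 + 9.1574*w^2 - 19.5079*w + 4.6552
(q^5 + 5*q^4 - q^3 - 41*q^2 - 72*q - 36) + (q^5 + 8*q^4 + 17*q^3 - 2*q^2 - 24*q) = 2*q^5 + 13*q^4 + 16*q^3 - 43*q^2 - 96*q - 36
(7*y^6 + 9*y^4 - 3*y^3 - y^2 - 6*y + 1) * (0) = 0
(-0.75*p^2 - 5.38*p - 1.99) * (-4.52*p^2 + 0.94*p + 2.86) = 3.39*p^4 + 23.6126*p^3 + 1.7926*p^2 - 17.2574*p - 5.6914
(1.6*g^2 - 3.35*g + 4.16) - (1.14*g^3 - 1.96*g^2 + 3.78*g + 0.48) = -1.14*g^3 + 3.56*g^2 - 7.13*g + 3.68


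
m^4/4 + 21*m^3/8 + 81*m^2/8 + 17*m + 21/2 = (m/2 + 1)^2*(m + 3)*(m + 7/2)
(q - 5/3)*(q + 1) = q^2 - 2*q/3 - 5/3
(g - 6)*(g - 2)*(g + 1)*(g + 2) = g^4 - 5*g^3 - 10*g^2 + 20*g + 24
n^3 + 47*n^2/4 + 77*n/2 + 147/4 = (n + 7/4)*(n + 3)*(n + 7)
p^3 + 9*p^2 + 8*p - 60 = (p - 2)*(p + 5)*(p + 6)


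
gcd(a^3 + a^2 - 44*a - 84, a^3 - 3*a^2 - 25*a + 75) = 1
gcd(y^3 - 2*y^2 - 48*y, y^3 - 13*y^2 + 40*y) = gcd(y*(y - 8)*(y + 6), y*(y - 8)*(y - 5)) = y^2 - 8*y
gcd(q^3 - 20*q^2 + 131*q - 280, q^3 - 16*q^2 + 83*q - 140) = q^2 - 12*q + 35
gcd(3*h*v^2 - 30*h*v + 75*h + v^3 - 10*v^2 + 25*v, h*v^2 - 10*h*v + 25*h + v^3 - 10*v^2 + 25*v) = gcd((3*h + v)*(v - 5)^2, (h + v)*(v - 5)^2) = v^2 - 10*v + 25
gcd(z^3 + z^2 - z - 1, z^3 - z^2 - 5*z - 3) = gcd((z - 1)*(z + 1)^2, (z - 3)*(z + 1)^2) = z^2 + 2*z + 1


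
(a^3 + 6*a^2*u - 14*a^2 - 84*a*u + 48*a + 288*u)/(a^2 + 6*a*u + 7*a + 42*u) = (a^2 - 14*a + 48)/(a + 7)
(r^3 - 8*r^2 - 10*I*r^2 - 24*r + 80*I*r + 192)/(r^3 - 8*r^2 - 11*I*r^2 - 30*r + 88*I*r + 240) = (r - 4*I)/(r - 5*I)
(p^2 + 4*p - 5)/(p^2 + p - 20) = (p - 1)/(p - 4)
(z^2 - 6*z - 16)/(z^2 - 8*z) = (z + 2)/z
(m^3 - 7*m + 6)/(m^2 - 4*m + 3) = (m^2 + m - 6)/(m - 3)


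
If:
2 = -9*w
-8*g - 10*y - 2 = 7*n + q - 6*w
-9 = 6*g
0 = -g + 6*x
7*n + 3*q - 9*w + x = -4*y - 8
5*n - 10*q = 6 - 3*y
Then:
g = -3/2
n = -15275/6096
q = -6313/6096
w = -2/9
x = -1/4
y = 16607/6096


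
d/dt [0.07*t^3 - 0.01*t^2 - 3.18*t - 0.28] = 0.21*t^2 - 0.02*t - 3.18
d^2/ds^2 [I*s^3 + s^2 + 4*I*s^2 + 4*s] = 6*I*s + 2 + 8*I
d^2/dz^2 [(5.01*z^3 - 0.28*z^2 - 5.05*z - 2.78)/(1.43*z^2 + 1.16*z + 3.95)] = (-1.4210854715202e-14*z^5 - 62.8396200000001*z^3 + 113.115468*z^2 + 612.491916*z + 61.464924)/(2.924207*z^6 + 7.116252*z^5 + 30.004689*z^4 + 40.874456*z^3 + 82.880085*z^2 + 54.2967*z + 61.629875)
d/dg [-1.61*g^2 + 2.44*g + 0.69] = 2.44 - 3.22*g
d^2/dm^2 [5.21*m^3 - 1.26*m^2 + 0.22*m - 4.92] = 31.26*m - 2.52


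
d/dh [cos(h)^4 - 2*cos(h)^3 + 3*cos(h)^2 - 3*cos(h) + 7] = (-9*cos(h) + 3*cos(2*h) - cos(3*h) + 6)*sin(h)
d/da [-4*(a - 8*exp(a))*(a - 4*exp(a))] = 48*a*exp(a) - 8*a - 256*exp(2*a) + 48*exp(a)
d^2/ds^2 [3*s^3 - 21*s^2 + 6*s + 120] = 18*s - 42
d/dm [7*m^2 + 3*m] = 14*m + 3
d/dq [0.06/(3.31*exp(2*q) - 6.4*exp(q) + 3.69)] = (0.384 - 0.3972*exp(q))*exp(q)/(3.31*exp(2*q) - 6.4*exp(q) + 3.69)^2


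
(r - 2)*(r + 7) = r^2 + 5*r - 14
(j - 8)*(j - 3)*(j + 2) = j^3 - 9*j^2 + 2*j + 48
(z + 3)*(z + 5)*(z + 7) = z^3 + 15*z^2 + 71*z + 105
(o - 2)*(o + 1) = o^2 - o - 2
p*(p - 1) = p^2 - p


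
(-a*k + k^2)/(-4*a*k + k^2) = (a - k)/(4*a - k)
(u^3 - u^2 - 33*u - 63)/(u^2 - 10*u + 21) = (u^2 + 6*u + 9)/(u - 3)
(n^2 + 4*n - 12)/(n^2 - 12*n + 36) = (n^2 + 4*n - 12)/(n^2 - 12*n + 36)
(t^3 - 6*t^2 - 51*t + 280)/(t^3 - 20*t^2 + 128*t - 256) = (t^2 + 2*t - 35)/(t^2 - 12*t + 32)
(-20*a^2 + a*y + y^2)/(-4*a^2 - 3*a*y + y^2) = (5*a + y)/(a + y)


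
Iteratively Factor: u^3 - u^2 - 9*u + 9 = (u + 3)*(u^2 - 4*u + 3) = (u - 3)*(u + 3)*(u - 1)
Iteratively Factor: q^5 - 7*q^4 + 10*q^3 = (q - 2)*(q^4 - 5*q^3) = (q - 5)*(q - 2)*(q^3) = q*(q - 5)*(q - 2)*(q^2) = q^2*(q - 5)*(q - 2)*(q)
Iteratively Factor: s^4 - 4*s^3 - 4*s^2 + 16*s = (s - 4)*(s^3 - 4*s) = s*(s - 4)*(s^2 - 4) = s*(s - 4)*(s - 2)*(s + 2)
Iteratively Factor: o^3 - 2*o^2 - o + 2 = (o - 2)*(o^2 - 1) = (o - 2)*(o + 1)*(o - 1)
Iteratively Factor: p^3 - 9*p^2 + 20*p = (p - 5)*(p^2 - 4*p) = (p - 5)*(p - 4)*(p)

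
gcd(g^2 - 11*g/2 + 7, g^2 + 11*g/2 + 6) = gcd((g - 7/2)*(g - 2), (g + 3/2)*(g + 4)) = 1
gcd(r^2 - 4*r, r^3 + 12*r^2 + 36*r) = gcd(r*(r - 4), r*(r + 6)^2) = r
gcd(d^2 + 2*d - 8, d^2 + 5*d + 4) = d + 4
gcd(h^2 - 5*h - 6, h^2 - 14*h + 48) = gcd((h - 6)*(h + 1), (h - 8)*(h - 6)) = h - 6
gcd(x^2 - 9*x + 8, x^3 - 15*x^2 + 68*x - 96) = x - 8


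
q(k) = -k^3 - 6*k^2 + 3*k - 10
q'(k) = -3*k^2 - 12*k + 3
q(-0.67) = -14.40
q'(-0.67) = 9.69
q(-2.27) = -36.03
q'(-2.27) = 14.78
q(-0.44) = -12.40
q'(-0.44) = 7.70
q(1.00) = -14.00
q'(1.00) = -12.00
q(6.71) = -562.13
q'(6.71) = -212.59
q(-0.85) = -16.27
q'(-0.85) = 11.03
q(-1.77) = -28.56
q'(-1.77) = 14.84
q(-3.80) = -53.17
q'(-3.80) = 5.28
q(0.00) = -10.00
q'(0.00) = 3.00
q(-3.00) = -46.00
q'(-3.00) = 12.00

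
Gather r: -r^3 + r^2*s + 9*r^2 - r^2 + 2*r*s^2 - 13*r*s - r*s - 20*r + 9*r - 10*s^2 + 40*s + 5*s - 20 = -r^3 + r^2*(s + 8) + r*(2*s^2 - 14*s - 11) - 10*s^2 + 45*s - 20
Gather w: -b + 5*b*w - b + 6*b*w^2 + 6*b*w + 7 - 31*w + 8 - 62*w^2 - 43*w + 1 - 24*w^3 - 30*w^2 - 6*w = -2*b - 24*w^3 + w^2*(6*b - 92) + w*(11*b - 80) + 16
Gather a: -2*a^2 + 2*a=-2*a^2 + 2*a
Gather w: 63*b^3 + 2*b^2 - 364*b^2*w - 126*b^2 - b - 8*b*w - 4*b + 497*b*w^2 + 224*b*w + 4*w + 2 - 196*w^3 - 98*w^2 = 63*b^3 - 124*b^2 - 5*b - 196*w^3 + w^2*(497*b - 98) + w*(-364*b^2 + 216*b + 4) + 2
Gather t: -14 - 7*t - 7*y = -7*t - 7*y - 14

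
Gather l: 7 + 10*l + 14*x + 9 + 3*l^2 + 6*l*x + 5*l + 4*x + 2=3*l^2 + l*(6*x + 15) + 18*x + 18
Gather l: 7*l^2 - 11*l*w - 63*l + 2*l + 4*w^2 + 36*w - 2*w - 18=7*l^2 + l*(-11*w - 61) + 4*w^2 + 34*w - 18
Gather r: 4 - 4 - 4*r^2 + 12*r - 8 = -4*r^2 + 12*r - 8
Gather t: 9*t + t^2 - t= t^2 + 8*t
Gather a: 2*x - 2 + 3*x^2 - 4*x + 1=3*x^2 - 2*x - 1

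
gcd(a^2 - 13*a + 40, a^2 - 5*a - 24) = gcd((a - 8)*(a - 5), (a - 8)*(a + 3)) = a - 8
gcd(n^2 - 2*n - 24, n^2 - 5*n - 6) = n - 6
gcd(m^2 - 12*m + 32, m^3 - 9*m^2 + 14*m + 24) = m - 4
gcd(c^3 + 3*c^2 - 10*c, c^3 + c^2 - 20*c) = c^2 + 5*c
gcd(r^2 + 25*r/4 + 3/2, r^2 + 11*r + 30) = r + 6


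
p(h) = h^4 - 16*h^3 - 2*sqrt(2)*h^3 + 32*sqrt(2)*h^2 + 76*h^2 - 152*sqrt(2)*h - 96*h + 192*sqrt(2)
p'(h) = 4*h^3 - 48*h^2 - 6*sqrt(2)*h^2 + 64*sqrt(2)*h + 152*h - 152*sqrt(2) - 96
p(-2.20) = 1766.43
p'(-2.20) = -1160.46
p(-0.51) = 464.22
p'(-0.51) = -449.86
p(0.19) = 216.70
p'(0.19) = -266.90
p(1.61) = 13.33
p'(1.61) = -50.24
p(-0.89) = 658.23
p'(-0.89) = -574.36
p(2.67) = -1.88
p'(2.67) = 10.00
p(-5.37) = 9185.23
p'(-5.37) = -3861.51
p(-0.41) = 420.73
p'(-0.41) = -420.16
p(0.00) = 271.53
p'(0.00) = -310.96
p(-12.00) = 74735.27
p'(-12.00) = -18266.96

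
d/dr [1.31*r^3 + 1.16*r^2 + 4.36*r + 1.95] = 3.93*r^2 + 2.32*r + 4.36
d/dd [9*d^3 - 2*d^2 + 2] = d*(27*d - 4)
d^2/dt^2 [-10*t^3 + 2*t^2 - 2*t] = 4 - 60*t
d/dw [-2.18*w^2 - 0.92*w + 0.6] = -4.36*w - 0.92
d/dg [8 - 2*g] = -2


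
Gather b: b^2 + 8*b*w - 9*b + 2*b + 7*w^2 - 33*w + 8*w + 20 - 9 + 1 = b^2 + b*(8*w - 7) + 7*w^2 - 25*w + 12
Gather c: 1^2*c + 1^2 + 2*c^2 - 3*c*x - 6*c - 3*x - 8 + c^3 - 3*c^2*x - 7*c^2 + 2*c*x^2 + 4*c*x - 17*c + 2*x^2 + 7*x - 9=c^3 + c^2*(-3*x - 5) + c*(2*x^2 + x - 22) + 2*x^2 + 4*x - 16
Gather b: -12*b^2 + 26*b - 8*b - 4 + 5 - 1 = -12*b^2 + 18*b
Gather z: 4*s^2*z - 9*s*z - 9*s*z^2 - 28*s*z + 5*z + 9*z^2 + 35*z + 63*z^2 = z^2*(72 - 9*s) + z*(4*s^2 - 37*s + 40)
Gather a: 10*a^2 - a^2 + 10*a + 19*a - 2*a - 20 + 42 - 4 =9*a^2 + 27*a + 18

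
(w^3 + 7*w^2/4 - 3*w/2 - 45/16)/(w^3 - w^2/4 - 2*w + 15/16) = (2*w + 3)/(2*w - 1)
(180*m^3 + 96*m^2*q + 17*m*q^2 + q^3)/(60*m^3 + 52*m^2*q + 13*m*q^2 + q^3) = (6*m + q)/(2*m + q)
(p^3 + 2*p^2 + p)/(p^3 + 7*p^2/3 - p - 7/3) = 3*p*(p + 1)/(3*p^2 + 4*p - 7)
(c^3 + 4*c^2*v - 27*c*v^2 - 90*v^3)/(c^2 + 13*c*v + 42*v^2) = (c^2 - 2*c*v - 15*v^2)/(c + 7*v)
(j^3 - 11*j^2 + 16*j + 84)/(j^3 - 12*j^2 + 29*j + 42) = (j + 2)/(j + 1)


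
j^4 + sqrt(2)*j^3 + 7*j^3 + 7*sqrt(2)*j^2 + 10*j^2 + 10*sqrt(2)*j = j*(j + 2)*(j + 5)*(j + sqrt(2))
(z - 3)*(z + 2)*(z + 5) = z^3 + 4*z^2 - 11*z - 30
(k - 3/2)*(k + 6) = k^2 + 9*k/2 - 9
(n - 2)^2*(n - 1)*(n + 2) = n^4 - 3*n^3 - 2*n^2 + 12*n - 8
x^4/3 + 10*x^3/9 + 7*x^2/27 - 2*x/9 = x*(x/3 + 1)*(x - 1/3)*(x + 2/3)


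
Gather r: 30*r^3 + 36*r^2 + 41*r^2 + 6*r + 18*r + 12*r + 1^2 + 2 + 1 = 30*r^3 + 77*r^2 + 36*r + 4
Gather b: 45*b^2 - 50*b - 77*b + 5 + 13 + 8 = 45*b^2 - 127*b + 26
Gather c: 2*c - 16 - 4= 2*c - 20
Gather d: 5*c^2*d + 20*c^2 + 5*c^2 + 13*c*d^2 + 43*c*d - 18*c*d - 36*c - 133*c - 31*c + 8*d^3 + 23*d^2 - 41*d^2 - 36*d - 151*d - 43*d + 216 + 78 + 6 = 25*c^2 - 200*c + 8*d^3 + d^2*(13*c - 18) + d*(5*c^2 + 25*c - 230) + 300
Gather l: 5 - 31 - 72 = -98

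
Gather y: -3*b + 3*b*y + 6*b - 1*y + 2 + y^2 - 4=3*b + y^2 + y*(3*b - 1) - 2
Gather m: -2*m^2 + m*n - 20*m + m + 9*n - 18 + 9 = -2*m^2 + m*(n - 19) + 9*n - 9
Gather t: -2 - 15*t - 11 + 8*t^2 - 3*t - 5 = 8*t^2 - 18*t - 18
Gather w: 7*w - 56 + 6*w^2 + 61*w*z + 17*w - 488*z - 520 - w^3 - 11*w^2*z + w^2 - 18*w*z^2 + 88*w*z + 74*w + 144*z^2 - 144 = -w^3 + w^2*(7 - 11*z) + w*(-18*z^2 + 149*z + 98) + 144*z^2 - 488*z - 720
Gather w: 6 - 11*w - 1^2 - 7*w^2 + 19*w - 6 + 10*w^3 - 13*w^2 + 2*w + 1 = 10*w^3 - 20*w^2 + 10*w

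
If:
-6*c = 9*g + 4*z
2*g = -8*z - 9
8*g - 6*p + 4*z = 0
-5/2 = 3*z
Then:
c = 83/36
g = -7/6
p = -19/9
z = -5/6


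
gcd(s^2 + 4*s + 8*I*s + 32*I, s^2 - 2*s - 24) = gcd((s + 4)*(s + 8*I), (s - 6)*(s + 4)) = s + 4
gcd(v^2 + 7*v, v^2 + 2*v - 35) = v + 7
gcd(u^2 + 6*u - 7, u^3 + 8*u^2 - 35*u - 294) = u + 7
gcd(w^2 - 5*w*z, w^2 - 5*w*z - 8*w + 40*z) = -w + 5*z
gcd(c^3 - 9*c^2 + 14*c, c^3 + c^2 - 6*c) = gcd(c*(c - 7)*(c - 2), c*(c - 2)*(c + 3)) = c^2 - 2*c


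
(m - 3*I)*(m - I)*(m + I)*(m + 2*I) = m^4 - I*m^3 + 7*m^2 - I*m + 6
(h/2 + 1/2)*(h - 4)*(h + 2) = h^3/2 - h^2/2 - 5*h - 4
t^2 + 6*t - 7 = (t - 1)*(t + 7)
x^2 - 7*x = x*(x - 7)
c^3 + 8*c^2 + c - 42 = (c - 2)*(c + 3)*(c + 7)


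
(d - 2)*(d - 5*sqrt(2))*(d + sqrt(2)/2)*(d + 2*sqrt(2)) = d^4 - 5*sqrt(2)*d^3/2 - 2*d^3 - 23*d^2 + 5*sqrt(2)*d^2 - 10*sqrt(2)*d + 46*d + 20*sqrt(2)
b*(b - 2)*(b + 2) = b^3 - 4*b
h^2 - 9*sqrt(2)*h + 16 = (h - 8*sqrt(2))*(h - sqrt(2))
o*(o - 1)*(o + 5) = o^3 + 4*o^2 - 5*o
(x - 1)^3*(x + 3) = x^4 - 6*x^2 + 8*x - 3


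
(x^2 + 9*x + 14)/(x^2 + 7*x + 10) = (x + 7)/(x + 5)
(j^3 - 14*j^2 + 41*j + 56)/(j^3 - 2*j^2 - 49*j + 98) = (j^2 - 7*j - 8)/(j^2 + 5*j - 14)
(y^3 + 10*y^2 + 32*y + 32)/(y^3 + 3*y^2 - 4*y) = (y^2 + 6*y + 8)/(y*(y - 1))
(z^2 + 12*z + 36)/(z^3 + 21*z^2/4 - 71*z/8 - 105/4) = 8*(z + 6)/(8*z^2 - 6*z - 35)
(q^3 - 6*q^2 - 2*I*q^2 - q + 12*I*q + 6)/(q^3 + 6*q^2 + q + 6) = (q^2 - q*(6 + I) + 6*I)/(q^2 + q*(6 + I) + 6*I)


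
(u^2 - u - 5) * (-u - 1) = -u^3 + 6*u + 5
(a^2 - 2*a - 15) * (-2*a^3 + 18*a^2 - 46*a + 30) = -2*a^5 + 22*a^4 - 52*a^3 - 148*a^2 + 630*a - 450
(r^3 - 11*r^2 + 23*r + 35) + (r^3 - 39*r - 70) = 2*r^3 - 11*r^2 - 16*r - 35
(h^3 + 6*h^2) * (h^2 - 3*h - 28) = h^5 + 3*h^4 - 46*h^3 - 168*h^2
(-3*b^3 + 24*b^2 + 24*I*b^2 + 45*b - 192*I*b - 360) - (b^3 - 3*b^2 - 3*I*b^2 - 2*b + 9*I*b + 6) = -4*b^3 + 27*b^2 + 27*I*b^2 + 47*b - 201*I*b - 366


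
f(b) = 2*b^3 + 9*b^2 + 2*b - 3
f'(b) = 6*b^2 + 18*b + 2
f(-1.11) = 3.13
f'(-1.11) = -10.59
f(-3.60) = 13.13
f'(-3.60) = 14.96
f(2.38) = 79.70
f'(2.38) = 78.83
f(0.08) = -2.78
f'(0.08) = 3.48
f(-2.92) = 18.10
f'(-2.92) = 0.60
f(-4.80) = -26.42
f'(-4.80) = 53.84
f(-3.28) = 16.69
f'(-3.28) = 7.51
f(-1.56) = 8.19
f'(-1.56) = -11.48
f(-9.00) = -750.00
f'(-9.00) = 326.00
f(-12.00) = -2187.00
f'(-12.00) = 650.00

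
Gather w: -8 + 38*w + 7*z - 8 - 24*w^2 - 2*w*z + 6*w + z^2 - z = -24*w^2 + w*(44 - 2*z) + z^2 + 6*z - 16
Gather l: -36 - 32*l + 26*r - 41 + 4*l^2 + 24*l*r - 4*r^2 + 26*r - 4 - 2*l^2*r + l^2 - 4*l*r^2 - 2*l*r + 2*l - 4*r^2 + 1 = l^2*(5 - 2*r) + l*(-4*r^2 + 22*r - 30) - 8*r^2 + 52*r - 80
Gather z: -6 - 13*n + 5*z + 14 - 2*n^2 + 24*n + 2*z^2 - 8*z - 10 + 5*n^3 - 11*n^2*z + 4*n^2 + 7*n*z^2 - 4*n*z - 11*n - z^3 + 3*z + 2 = 5*n^3 + 2*n^2 - z^3 + z^2*(7*n + 2) + z*(-11*n^2 - 4*n)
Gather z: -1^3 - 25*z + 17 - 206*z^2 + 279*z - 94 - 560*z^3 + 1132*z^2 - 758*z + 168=-560*z^3 + 926*z^2 - 504*z + 90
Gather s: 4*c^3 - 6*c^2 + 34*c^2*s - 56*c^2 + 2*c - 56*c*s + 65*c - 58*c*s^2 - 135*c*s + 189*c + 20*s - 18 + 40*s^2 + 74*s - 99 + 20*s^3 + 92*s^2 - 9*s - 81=4*c^3 - 62*c^2 + 256*c + 20*s^3 + s^2*(132 - 58*c) + s*(34*c^2 - 191*c + 85) - 198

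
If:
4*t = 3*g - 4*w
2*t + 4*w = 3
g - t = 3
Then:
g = -3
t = -6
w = 15/4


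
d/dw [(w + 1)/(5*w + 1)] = -4/(5*w + 1)^2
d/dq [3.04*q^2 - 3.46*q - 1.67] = 6.08*q - 3.46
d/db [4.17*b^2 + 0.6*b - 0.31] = 8.34*b + 0.6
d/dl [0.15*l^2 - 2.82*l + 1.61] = 0.3*l - 2.82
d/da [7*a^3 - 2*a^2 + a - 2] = 21*a^2 - 4*a + 1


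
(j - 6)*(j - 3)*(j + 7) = j^3 - 2*j^2 - 45*j + 126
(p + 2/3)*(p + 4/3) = p^2 + 2*p + 8/9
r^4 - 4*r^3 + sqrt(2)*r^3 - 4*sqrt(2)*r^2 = r^2*(r - 4)*(r + sqrt(2))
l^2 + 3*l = l*(l + 3)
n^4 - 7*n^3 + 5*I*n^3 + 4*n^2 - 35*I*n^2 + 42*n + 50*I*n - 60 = (n - 5)*(n - 2)*(n + 2*I)*(n + 3*I)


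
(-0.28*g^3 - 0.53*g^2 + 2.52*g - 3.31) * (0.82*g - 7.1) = -0.2296*g^4 + 1.5534*g^3 + 5.8294*g^2 - 20.6062*g + 23.501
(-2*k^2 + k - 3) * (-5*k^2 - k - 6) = 10*k^4 - 3*k^3 + 26*k^2 - 3*k + 18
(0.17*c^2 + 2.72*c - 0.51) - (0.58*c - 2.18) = 0.17*c^2 + 2.14*c + 1.67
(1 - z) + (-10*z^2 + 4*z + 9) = -10*z^2 + 3*z + 10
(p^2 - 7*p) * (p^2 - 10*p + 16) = p^4 - 17*p^3 + 86*p^2 - 112*p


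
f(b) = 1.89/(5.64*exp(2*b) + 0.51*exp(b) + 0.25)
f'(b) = 1.89*(-11.28*exp(2*b) - 0.51*exp(b))/(5.64*exp(2*b) + 0.51*exp(b) + 0.25)^2 = (-21.3192*exp(b) - 0.9639)*exp(b)/(5.64*exp(2*b) + 0.51*exp(b) + 0.25)^2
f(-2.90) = 6.40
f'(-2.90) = -1.35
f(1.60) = 0.01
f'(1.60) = -0.03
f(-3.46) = 6.96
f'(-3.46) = -0.70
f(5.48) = 0.00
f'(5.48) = -0.00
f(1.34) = 0.02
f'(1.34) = -0.04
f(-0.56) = 0.79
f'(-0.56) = -1.32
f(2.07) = 0.01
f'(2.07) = -0.01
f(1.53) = 0.02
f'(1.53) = -0.03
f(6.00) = 0.00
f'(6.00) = 0.00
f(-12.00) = 7.56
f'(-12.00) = 0.00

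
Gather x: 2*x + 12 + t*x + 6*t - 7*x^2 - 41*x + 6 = 6*t - 7*x^2 + x*(t - 39) + 18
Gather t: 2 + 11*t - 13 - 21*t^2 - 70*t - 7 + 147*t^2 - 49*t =126*t^2 - 108*t - 18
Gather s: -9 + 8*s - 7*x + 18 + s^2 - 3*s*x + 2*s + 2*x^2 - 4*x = s^2 + s*(10 - 3*x) + 2*x^2 - 11*x + 9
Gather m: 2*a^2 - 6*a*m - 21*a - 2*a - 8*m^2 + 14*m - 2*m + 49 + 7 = 2*a^2 - 23*a - 8*m^2 + m*(12 - 6*a) + 56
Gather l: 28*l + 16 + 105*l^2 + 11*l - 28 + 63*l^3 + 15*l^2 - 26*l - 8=63*l^3 + 120*l^2 + 13*l - 20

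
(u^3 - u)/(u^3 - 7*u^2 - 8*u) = (u - 1)/(u - 8)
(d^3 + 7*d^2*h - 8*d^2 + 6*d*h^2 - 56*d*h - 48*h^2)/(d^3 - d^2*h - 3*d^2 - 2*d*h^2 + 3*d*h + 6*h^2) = (d^2 + 6*d*h - 8*d - 48*h)/(d^2 - 2*d*h - 3*d + 6*h)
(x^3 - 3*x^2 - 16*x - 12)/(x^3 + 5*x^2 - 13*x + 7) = (x^3 - 3*x^2 - 16*x - 12)/(x^3 + 5*x^2 - 13*x + 7)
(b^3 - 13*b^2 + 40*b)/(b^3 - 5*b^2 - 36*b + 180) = b*(b - 8)/(b^2 - 36)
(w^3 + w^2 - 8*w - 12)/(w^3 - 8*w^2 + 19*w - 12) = (w^2 + 4*w + 4)/(w^2 - 5*w + 4)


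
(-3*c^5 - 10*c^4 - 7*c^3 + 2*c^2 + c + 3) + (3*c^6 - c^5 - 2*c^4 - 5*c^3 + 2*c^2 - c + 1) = 3*c^6 - 4*c^5 - 12*c^4 - 12*c^3 + 4*c^2 + 4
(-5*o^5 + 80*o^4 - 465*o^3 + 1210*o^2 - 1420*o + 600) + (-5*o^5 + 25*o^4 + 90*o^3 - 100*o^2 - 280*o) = -10*o^5 + 105*o^4 - 375*o^3 + 1110*o^2 - 1700*o + 600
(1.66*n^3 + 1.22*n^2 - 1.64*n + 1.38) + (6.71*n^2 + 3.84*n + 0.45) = 1.66*n^3 + 7.93*n^2 + 2.2*n + 1.83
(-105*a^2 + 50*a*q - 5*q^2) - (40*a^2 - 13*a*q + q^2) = -145*a^2 + 63*a*q - 6*q^2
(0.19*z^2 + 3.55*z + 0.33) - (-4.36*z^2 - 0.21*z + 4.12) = 4.55*z^2 + 3.76*z - 3.79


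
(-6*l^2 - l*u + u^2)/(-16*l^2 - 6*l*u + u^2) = (-3*l + u)/(-8*l + u)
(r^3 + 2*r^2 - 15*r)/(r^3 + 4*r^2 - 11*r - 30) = r/(r + 2)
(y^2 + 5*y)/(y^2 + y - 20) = y/(y - 4)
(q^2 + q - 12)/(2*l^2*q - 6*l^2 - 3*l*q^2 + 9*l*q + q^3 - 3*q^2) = (q + 4)/(2*l^2 - 3*l*q + q^2)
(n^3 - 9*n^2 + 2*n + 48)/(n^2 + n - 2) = (n^2 - 11*n + 24)/(n - 1)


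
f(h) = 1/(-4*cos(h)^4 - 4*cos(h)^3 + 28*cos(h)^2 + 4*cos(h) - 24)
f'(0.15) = 37.03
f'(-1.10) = -0.08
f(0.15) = -2.78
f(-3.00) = -2.09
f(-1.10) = -0.06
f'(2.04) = -0.05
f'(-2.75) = 1.38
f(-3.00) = -2.09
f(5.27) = -0.07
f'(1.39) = 0.03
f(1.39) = -0.04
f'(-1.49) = -0.02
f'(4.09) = 0.09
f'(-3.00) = 29.35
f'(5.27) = -0.11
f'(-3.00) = 29.35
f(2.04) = -0.05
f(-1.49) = -0.04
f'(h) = (-16*sin(h)*cos(h)^3 - 12*sin(h)*cos(h)^2 + 56*sin(h)*cos(h) + 4*sin(h))/(-4*cos(h)^4 - 4*cos(h)^3 + 28*cos(h)^2 + 4*cos(h) - 24)^2 = (-4*cos(h)^3 - 3*cos(h)^2 + 14*cos(h) + 1)/(4*(cos(h) - 2)^2*(cos(h) + 3)^2*sin(h)^3)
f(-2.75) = -0.28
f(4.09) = -0.06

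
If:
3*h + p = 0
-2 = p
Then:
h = 2/3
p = -2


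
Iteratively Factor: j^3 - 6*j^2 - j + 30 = (j - 5)*(j^2 - j - 6) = (j - 5)*(j - 3)*(j + 2)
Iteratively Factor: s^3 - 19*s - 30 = (s + 3)*(s^2 - 3*s - 10) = (s + 2)*(s + 3)*(s - 5)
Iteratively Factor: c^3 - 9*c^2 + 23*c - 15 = (c - 1)*(c^2 - 8*c + 15) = (c - 3)*(c - 1)*(c - 5)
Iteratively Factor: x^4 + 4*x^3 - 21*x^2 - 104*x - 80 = (x - 5)*(x^3 + 9*x^2 + 24*x + 16) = (x - 5)*(x + 4)*(x^2 + 5*x + 4) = (x - 5)*(x + 4)^2*(x + 1)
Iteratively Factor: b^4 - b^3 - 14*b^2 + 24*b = (b - 3)*(b^3 + 2*b^2 - 8*b) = (b - 3)*(b - 2)*(b^2 + 4*b) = b*(b - 3)*(b - 2)*(b + 4)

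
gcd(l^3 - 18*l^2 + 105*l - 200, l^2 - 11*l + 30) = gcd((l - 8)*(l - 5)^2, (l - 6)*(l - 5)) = l - 5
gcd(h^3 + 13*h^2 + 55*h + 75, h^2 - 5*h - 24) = h + 3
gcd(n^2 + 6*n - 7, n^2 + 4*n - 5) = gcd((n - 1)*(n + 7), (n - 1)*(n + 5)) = n - 1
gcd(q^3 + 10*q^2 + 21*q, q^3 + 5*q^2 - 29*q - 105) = q^2 + 10*q + 21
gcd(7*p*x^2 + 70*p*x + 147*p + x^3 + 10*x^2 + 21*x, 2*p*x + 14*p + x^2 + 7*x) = x + 7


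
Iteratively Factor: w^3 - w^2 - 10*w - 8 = (w + 2)*(w^2 - 3*w - 4) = (w - 4)*(w + 2)*(w + 1)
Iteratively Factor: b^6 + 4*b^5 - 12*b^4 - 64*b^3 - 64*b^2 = (b - 4)*(b^5 + 8*b^4 + 20*b^3 + 16*b^2) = (b - 4)*(b + 2)*(b^4 + 6*b^3 + 8*b^2) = (b - 4)*(b + 2)*(b + 4)*(b^3 + 2*b^2) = b*(b - 4)*(b + 2)*(b + 4)*(b^2 + 2*b) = b^2*(b - 4)*(b + 2)*(b + 4)*(b + 2)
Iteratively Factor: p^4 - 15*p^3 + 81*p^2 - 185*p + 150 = (p - 3)*(p^3 - 12*p^2 + 45*p - 50) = (p - 5)*(p - 3)*(p^2 - 7*p + 10) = (p - 5)^2*(p - 3)*(p - 2)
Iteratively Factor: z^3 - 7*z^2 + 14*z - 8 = (z - 2)*(z^2 - 5*z + 4) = (z - 2)*(z - 1)*(z - 4)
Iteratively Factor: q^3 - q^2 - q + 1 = (q + 1)*(q^2 - 2*q + 1) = (q - 1)*(q + 1)*(q - 1)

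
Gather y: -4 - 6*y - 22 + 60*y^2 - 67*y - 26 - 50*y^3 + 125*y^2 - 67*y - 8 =-50*y^3 + 185*y^2 - 140*y - 60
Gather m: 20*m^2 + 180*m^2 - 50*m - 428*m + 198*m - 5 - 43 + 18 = 200*m^2 - 280*m - 30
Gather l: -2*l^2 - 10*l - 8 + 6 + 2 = -2*l^2 - 10*l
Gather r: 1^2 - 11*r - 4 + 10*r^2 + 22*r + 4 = 10*r^2 + 11*r + 1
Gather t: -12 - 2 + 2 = -12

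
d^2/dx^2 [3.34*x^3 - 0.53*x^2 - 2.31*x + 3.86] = 20.04*x - 1.06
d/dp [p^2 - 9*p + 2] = 2*p - 9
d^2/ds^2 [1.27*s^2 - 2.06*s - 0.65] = 2.54000000000000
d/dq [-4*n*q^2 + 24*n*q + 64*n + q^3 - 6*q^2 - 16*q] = -8*n*q + 24*n + 3*q^2 - 12*q - 16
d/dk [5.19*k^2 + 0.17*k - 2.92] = 10.38*k + 0.17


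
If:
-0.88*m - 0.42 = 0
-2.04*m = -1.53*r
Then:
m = -0.48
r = -0.64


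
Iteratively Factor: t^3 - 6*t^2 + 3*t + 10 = (t - 5)*(t^2 - t - 2) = (t - 5)*(t - 2)*(t + 1)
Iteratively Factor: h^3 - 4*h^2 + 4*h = (h)*(h^2 - 4*h + 4) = h*(h - 2)*(h - 2)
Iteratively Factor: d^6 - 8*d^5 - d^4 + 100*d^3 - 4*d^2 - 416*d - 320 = (d + 1)*(d^5 - 9*d^4 + 8*d^3 + 92*d^2 - 96*d - 320) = (d - 4)*(d + 1)*(d^4 - 5*d^3 - 12*d^2 + 44*d + 80) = (d - 5)*(d - 4)*(d + 1)*(d^3 - 12*d - 16) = (d - 5)*(d - 4)*(d + 1)*(d + 2)*(d^2 - 2*d - 8) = (d - 5)*(d - 4)^2*(d + 1)*(d + 2)*(d + 2)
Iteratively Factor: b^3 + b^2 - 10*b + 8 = (b + 4)*(b^2 - 3*b + 2) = (b - 2)*(b + 4)*(b - 1)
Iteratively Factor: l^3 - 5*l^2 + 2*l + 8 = (l - 4)*(l^2 - l - 2) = (l - 4)*(l - 2)*(l + 1)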